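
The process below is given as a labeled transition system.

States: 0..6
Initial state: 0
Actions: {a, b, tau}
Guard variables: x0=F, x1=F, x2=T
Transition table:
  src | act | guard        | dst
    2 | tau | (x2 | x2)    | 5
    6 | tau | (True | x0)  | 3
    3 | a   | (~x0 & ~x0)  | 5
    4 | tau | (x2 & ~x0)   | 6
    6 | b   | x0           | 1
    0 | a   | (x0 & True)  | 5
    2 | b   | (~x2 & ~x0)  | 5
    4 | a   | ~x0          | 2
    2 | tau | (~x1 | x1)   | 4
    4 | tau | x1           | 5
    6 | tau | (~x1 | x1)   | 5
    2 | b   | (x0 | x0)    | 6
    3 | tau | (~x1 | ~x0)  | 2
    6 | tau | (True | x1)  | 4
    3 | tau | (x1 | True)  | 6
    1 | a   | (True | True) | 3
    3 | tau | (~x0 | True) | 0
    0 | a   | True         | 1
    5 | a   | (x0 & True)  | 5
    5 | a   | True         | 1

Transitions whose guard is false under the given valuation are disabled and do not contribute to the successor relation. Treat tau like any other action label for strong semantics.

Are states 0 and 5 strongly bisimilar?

Bisimulation quotient by refinement:
  round 0: {{0,1,2,3,4,5,6}}
  round 1: {{0,1,5},{2,6},{3,4}}
  round 2: {{0,5},{1},{2,6},{3},{4}}
  round 3: {{0,5},{1},{2},{3},{4},{6}}
Fixed point at round 4; 6 class(es).
[0]={0,5}  [5]={0,5}

Answer: BISIMILAR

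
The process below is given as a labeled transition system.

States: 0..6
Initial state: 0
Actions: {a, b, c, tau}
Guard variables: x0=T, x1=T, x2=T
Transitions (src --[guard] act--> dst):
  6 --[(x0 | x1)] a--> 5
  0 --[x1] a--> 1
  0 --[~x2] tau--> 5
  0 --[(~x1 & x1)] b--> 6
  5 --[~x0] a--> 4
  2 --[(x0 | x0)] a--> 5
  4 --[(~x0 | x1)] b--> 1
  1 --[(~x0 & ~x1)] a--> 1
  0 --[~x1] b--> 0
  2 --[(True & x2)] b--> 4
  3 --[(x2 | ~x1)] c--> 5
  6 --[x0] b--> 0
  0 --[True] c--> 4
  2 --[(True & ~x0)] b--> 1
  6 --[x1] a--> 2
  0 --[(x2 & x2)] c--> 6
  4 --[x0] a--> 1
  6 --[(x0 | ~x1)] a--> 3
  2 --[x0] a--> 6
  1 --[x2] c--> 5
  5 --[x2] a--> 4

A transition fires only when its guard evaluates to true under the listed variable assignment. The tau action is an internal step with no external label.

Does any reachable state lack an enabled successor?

R = {0,1,2,3,4,5,6}
  0: a→1  c→4  c→6  [3 exit(s)]
  1: c→5  [1 exit(s)]
  2: a→5  a→6  b→4  [3 exit(s)]
  3: c→5  [1 exit(s)]
  4: a→1  b→1  [2 exit(s)]
  5: a→4  [1 exit(s)]
  6: a→2  a→3  a→5  b→0  [4 exit(s)]

Answer: DEADLOCK-FREE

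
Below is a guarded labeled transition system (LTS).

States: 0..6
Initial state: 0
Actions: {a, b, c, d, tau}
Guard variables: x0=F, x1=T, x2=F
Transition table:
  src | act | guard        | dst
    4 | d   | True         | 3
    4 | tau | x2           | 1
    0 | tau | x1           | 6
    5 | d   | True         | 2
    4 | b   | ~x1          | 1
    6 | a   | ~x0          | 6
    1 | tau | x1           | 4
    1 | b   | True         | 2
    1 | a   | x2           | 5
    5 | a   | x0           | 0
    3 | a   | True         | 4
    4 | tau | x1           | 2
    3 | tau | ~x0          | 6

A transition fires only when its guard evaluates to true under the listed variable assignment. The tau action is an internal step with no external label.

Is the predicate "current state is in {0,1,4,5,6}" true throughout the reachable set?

Answer: INVARIANT HOLDS

Working:
Safe = {0,1,4,5,6}
Reach set: {0,6}
  0: safe
  6: safe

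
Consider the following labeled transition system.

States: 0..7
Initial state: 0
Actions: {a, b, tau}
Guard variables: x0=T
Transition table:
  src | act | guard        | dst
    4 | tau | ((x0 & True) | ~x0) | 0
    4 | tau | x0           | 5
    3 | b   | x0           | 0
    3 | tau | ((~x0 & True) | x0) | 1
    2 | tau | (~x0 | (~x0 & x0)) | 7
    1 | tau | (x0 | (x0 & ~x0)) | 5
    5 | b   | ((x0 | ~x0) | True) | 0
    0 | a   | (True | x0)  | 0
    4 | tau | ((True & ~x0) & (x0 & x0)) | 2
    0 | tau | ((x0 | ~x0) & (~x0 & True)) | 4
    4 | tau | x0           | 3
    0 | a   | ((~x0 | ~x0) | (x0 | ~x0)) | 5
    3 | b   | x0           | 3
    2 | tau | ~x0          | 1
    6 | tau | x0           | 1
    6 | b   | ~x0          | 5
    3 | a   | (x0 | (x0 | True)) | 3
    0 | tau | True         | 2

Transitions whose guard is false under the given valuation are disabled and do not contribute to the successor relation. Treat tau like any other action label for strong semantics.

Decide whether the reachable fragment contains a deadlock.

Answer: DEADLOCK at state 2

Working:
R = {0,2,5}
  0: a→0  a→5  tau→2  [deg 3]
  2: ∅  [deadlock]
  5: b→0  [deg 1]
Path to 2: tau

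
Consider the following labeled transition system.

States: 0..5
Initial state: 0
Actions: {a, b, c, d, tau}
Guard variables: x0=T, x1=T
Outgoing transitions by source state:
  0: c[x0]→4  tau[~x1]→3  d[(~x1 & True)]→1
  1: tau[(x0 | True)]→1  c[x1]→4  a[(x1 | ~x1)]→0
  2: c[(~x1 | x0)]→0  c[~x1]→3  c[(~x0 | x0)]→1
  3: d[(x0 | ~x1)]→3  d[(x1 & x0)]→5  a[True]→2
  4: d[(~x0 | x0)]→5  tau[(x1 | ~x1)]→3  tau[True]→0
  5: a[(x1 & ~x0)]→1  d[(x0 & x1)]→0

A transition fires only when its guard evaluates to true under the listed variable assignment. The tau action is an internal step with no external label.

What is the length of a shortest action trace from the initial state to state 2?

Answer: 3

Analysis:
BFS to 2:
  depth 0: {0}
  depth 1: {4}
  depth 2: {3,5}
  depth 3: {2}
depth(2)=3, e.g. c·tau·a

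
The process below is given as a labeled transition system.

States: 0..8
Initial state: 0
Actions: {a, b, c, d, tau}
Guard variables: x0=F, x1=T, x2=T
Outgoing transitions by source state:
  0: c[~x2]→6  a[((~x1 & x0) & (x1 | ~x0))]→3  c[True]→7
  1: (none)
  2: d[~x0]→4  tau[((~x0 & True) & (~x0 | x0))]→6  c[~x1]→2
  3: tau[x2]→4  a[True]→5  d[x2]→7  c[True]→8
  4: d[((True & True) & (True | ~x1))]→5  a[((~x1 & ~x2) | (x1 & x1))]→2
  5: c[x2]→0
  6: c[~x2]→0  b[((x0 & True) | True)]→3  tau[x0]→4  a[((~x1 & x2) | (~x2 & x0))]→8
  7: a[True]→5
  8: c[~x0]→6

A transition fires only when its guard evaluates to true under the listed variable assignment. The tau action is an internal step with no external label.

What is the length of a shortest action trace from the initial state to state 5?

Answer: 2

Working:
Layered search for 5:
  Layer 0: {0}
  Layer 1: {7}
  Layer 2: {5}
5 enters at depth 2; path c·a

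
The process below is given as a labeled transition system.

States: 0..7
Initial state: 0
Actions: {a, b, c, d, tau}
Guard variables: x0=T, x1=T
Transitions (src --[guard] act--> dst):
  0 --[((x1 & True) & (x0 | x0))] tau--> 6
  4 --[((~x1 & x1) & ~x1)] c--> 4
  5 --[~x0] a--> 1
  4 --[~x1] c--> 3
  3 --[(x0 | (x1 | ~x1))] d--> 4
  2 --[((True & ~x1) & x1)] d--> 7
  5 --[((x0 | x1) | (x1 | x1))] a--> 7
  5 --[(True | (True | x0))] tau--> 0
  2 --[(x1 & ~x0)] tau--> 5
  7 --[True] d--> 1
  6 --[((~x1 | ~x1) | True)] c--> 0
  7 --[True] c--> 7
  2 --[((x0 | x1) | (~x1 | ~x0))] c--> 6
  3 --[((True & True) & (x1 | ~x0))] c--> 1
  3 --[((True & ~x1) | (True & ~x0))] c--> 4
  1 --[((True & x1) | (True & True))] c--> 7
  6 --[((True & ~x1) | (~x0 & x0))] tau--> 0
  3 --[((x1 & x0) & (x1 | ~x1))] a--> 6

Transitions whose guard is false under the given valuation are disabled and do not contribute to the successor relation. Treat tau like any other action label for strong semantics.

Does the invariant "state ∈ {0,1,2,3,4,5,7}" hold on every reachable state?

Answer: INVARIANT VIOLATED at state 6

Analysis:
Allowed set {0,1,2,3,4,5,7}
Reach set: {0,6}
  0: ✓
  6: outside
witness against invariant: tau → 6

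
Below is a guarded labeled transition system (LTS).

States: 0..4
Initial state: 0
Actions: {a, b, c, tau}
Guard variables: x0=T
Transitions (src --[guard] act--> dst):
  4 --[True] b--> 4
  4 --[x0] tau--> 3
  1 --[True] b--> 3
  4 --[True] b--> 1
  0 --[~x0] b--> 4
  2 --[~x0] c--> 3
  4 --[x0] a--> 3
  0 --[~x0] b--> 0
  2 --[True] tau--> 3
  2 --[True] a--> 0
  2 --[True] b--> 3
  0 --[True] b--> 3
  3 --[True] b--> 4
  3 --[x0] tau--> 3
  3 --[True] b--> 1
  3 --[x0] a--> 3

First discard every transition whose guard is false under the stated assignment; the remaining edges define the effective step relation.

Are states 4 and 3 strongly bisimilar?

Answer: BISIMILAR

Working:
Bisimulation quotient by refinement:
  π0 = {{0,1,2,3,4}}
  π1 = {{0,1},{2,3,4}}
  π2 = {{0,1},{2},{3,4}}
Fixed point at round 3; 3 class(es).
[4]={3,4}  [3]={3,4}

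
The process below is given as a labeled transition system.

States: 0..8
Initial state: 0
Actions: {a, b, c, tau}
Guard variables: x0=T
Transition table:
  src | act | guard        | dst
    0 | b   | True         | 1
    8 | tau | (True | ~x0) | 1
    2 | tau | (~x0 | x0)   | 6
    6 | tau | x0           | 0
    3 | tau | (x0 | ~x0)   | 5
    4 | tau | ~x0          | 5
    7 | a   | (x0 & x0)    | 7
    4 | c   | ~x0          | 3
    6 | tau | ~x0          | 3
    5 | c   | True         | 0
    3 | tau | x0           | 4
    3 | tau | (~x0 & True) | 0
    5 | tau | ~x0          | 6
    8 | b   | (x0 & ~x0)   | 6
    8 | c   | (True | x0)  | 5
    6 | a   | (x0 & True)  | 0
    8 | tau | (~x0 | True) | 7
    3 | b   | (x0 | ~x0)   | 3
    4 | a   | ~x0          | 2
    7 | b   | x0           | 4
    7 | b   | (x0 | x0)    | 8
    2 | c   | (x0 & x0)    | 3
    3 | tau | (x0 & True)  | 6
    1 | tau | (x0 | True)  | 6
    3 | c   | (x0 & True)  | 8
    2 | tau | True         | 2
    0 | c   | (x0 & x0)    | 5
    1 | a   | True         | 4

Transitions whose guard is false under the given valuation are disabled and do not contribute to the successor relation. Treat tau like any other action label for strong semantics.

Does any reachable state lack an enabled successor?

Reach set: {0,1,4,5,6}
  0: b→1  c→5  [deg 2]
  1: a→4  tau→6  [deg 2]
  4: ∅  [no exit]
  5: c→0  [deg 1]
  6: a→0  tau→0  [deg 2]
witness 4: b·a

Answer: DEADLOCK at state 4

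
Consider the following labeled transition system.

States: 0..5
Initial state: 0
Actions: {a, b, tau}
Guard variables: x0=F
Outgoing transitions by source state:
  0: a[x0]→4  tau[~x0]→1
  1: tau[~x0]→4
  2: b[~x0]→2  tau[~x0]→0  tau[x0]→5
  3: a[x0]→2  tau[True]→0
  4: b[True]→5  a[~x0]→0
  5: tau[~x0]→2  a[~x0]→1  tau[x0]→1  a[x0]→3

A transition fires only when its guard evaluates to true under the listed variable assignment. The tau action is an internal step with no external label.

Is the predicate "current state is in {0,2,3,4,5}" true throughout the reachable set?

Safe = {0,2,3,4,5}
R = {0,1,2,4,5}
  0: safe
  1: ✗ unsafe
  2: safe
  4: safe
  5: safe
counterexample path to 1: tau

Answer: INVARIANT VIOLATED at state 1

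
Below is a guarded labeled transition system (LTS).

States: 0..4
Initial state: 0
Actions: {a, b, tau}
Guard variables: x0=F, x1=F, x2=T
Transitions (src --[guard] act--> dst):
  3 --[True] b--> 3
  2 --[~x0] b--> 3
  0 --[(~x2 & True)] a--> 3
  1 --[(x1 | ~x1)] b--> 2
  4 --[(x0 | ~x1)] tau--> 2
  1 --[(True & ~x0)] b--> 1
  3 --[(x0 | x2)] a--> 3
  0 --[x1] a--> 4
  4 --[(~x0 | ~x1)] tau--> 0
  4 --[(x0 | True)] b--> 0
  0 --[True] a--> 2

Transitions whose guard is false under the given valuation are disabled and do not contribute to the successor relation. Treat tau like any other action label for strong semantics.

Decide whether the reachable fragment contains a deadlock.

Reachable = {0,2,3}
  0: a→2  [1 out]
  2: b→3  [1 out]
  3: a→3  b→3  [2 out]

Answer: DEADLOCK-FREE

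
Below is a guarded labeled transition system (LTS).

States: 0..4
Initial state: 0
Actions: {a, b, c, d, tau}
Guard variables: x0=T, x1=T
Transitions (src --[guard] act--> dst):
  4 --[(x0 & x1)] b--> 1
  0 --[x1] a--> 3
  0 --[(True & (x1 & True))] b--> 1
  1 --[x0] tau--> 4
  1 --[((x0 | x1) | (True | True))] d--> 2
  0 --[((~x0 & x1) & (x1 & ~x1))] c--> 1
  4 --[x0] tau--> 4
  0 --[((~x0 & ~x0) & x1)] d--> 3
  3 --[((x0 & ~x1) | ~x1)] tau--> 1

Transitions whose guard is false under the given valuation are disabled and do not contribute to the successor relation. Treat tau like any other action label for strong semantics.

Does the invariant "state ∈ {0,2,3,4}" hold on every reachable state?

Inv-set: {0,2,3,4}
Reachable = {0,1,2,3,4}
  0: ✓
  1: ✗ unsafe
  2: ✓
  3: ✓
  4: ✓
witness against invariant: b → 1

Answer: INVARIANT VIOLATED at state 1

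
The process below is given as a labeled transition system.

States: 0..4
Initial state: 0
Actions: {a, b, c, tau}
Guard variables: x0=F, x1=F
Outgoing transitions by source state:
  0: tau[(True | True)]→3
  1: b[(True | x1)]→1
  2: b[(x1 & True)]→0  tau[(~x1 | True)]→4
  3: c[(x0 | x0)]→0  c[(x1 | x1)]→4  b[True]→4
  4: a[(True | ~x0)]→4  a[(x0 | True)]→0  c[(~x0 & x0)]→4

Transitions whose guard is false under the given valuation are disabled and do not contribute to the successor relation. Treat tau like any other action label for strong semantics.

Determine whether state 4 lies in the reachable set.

Answer: REACHABLE

Analysis:
Guard filter leaves 6 enabled edge(s).
L0 = {0}
L1 = {3}  total {0,3}
L2 = {4}  total {0,3,4}
R = {0,3,4}
trace reaching 4: tau·b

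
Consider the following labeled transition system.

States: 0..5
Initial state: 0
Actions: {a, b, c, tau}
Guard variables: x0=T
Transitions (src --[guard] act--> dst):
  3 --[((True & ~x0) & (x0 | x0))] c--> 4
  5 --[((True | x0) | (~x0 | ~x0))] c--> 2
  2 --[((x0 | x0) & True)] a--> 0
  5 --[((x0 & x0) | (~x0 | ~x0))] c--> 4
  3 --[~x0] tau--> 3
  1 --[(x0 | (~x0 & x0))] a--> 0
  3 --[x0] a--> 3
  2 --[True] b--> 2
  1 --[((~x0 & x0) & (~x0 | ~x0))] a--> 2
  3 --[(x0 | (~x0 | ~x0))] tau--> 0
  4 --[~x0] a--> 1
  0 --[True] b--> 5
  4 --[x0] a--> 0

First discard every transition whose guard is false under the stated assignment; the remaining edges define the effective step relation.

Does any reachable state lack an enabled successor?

Answer: DEADLOCK-FREE

Working:
Reach set: {0,2,4,5}
  0: b→5  [1 out]
  2: a→0  b→2  [2 out]
  4: a→0  [1 out]
  5: c→2  c→4  [2 out]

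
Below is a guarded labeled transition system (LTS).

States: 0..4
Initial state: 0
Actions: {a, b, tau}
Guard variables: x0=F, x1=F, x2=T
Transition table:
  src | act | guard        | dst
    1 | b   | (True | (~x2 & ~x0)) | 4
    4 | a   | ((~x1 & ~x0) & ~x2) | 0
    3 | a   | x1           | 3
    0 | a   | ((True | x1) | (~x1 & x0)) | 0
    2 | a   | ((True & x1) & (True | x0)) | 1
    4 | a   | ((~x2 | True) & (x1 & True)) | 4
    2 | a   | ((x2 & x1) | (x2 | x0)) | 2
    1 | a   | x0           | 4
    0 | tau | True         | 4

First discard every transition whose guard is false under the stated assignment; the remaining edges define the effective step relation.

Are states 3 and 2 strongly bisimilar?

Compute ~ classes (split until stable):
  round 0: {{0,1,2,3,4}}
  round 1: {{0},{1},{2},{3,4}}
4 equivalence class(es) (converged in 2)
class of 3: {3,4}; class of 2: {2}

Answer: NOT BISIMILAR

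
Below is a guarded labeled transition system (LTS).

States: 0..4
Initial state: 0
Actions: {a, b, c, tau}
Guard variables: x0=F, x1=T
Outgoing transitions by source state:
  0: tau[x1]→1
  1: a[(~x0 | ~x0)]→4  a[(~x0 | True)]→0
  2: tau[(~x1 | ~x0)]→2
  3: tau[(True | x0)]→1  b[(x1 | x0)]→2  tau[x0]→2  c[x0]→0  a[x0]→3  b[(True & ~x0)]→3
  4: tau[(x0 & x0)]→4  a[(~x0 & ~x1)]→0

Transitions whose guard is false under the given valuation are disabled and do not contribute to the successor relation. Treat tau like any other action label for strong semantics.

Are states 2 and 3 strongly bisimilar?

Answer: NOT BISIMILAR

Working:
Compute ~ classes (split until stable):
  P[0] = {{0,1,2,3,4}}
  P[1] = {{0,2},{1},{3},{4}}
  P[2] = {{0},{1},{2},{3},{4}}
stable after 3 split(s): 5 block(s)
class of 2: {2}; class of 3: {3}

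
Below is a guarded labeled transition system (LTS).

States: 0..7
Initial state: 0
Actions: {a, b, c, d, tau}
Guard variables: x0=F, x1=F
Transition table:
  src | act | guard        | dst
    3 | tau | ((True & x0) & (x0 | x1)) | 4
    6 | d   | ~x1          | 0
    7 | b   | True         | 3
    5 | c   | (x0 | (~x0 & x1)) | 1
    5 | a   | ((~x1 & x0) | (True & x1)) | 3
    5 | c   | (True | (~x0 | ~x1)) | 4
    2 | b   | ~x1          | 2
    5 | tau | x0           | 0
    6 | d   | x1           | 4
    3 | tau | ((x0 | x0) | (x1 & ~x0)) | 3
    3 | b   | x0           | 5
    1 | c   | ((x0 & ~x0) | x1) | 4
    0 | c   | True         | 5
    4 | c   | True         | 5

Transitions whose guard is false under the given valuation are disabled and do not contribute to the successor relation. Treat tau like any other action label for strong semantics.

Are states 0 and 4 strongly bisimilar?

Answer: BISIMILAR

Working:
Bisimulation quotient by refinement:
  π0 = {{0,1,2,3,4,5,6,7}}
  π1 = {{0,4,5},{1,3},{2,7},{6}}
  π2 = {{0,4,5},{1,3},{2},{6},{7}}
Fixed point at round 3; 5 class(es).
0∈{0,4,5}, 4∈{0,4,5}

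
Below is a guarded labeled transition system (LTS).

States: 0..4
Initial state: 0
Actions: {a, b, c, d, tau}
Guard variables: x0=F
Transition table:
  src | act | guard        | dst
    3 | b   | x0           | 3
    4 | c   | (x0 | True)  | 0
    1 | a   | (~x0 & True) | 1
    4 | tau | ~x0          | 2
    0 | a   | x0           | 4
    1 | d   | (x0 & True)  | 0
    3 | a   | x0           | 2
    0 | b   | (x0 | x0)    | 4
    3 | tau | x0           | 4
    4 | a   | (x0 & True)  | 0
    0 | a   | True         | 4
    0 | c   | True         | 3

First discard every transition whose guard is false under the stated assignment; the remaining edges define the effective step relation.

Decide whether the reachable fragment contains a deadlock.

R = {0,2,3,4}
  0: a→4  c→3  [2 out]
  2: ∅  [STUCK]
  3: ∅  [STUCK]
  4: c→0  tau→2  [2 out]
witness 2: a·tau

Answer: DEADLOCK at state 2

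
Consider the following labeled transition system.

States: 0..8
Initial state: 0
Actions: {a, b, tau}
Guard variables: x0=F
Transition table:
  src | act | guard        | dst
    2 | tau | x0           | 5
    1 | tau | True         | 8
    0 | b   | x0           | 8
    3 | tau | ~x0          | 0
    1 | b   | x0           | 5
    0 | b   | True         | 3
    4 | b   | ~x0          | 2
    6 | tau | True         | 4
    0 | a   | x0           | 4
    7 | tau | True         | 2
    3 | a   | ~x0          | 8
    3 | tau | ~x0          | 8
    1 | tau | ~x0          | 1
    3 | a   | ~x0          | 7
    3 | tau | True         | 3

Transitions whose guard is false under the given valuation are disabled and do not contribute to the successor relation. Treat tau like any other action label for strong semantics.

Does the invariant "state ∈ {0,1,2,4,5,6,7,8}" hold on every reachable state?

Answer: INVARIANT VIOLATED at state 3

Analysis:
Safe = {0,1,2,4,5,6,7,8}
R = {0,2,3,7,8}
  0: ok
  2: ok
  3: ✗ unsafe
  7: ok
  8: ok
reach 3 via b — violates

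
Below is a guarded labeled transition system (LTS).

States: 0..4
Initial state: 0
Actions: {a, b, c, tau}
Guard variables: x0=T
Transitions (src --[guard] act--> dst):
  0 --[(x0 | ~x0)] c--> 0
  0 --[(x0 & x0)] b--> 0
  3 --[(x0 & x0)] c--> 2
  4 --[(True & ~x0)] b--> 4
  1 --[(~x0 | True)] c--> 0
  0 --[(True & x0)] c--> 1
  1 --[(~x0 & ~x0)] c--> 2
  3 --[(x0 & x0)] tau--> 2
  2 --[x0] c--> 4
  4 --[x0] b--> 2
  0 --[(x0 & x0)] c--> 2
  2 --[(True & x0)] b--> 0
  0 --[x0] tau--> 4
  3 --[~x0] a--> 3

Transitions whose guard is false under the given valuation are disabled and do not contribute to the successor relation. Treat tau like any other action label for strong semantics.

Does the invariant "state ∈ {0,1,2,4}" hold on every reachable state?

Safe = {0,1,2,4}
Reach set: {0,1,2,4}
  0: ✓
  1: ✓
  2: ✓
  4: ✓

Answer: INVARIANT HOLDS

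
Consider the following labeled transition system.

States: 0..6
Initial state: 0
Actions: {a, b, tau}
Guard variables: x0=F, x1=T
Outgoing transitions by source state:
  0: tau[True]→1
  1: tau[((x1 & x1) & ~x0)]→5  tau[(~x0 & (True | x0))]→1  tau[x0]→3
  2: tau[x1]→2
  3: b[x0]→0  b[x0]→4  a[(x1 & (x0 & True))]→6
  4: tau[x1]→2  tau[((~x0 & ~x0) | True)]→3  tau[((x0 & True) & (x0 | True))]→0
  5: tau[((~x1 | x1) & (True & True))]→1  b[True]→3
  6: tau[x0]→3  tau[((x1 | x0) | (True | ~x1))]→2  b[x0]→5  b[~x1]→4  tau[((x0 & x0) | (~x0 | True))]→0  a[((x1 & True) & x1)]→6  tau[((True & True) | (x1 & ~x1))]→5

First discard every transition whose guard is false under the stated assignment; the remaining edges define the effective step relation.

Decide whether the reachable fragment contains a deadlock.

R = {0,1,3,5}
  0: tau→1  [1 exit(s)]
  1: tau→1  tau→5  [2 exit(s)]
  3: ∅  [deadlock]
  5: b→3  tau→1  [2 exit(s)]
witness 3: tau·tau·b

Answer: DEADLOCK at state 3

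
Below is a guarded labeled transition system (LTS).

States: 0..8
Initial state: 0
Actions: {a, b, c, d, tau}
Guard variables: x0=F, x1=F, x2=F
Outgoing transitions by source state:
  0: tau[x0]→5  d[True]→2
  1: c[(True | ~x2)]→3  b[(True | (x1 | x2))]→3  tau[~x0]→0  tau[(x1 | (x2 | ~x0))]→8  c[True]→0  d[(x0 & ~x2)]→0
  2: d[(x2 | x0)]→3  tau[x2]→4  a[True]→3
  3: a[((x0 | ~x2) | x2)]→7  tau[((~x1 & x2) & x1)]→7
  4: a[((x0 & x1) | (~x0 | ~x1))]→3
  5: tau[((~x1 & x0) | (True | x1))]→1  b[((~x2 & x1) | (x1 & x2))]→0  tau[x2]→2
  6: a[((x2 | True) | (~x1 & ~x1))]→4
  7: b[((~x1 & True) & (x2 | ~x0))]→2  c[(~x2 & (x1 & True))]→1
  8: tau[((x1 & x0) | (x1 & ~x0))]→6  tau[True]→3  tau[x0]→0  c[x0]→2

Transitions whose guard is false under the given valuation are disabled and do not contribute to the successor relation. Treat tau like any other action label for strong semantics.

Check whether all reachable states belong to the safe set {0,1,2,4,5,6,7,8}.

Answer: INVARIANT VIOLATED at state 3

Analysis:
Inv-set: {0,1,2,4,5,6,7,8}
Reach set: {0,2,3,7}
  0: ✓
  2: ✓
  3: VIOLATES
  7: ✓
counterexample path to 3: d·a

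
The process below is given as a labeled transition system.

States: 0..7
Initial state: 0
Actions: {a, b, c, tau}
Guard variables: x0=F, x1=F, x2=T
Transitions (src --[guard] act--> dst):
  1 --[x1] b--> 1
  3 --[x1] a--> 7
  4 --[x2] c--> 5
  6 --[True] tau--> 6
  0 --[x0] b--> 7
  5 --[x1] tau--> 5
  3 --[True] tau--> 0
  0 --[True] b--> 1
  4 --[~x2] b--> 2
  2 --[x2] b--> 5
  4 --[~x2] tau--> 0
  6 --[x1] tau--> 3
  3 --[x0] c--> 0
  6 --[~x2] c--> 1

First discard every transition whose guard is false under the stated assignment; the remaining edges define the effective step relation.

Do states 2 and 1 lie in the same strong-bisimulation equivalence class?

Answer: NOT BISIMILAR

Analysis:
Compute ~ classes (split until stable):
  round 0: {{0,1,2,3,4,5,6,7}}
  round 1: {{0,2},{1,5,7},{3,6},{4}}
  round 2: {{0,2},{1,5,7},{3},{4},{6}}
Fixed point at round 3; 5 class(es).
2∈{0,2}, 1∈{1,5,7}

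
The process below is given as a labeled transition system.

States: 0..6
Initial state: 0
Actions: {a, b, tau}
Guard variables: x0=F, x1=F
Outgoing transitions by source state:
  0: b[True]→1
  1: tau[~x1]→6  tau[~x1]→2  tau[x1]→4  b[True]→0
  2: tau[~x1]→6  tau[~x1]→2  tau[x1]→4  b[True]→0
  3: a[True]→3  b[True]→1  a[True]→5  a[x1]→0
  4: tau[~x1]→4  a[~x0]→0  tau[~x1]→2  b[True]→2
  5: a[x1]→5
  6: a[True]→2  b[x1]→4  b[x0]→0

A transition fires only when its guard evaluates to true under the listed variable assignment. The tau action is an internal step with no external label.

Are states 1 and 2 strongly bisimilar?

Bisimulation quotient by refinement:
  π0 = {{0,1,2,3,4,5,6}}
  π1 = {{0},{1,2},{3},{4},{5},{6}}
stable after 2 split(s): 6 block(s)
1∈{1,2}, 2∈{1,2}

Answer: BISIMILAR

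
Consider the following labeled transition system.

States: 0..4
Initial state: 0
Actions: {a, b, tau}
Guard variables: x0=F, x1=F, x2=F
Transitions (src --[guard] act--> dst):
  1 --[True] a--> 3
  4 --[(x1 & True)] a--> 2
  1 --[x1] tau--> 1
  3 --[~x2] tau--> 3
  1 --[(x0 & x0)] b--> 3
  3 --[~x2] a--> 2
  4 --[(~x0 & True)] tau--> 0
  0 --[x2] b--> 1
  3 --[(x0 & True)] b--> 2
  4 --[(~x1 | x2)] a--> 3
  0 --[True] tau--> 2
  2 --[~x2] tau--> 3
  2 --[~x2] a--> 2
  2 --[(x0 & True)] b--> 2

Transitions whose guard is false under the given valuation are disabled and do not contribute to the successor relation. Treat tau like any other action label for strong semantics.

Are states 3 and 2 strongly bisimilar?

Compute ~ classes (split until stable):
  P[0] = {{0,1,2,3,4}}
  P[1] = {{0},{1},{2,3,4}}
  P[2] = {{0},{1},{2,3},{4}}
4 equivalence class(es) (converged in 3)
class of 3: {2,3}; class of 2: {2,3}

Answer: BISIMILAR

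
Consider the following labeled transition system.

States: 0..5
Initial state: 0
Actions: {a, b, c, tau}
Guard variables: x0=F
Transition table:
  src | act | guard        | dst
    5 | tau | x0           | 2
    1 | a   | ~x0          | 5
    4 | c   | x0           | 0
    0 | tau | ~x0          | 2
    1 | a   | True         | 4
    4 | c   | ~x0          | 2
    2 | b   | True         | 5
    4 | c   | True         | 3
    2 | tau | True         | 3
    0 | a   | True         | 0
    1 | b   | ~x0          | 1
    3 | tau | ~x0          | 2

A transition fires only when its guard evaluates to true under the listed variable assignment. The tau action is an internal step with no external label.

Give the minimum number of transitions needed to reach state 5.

Breadth-first toward 5:
  depth 0: {0}
  depth 1: {2}
  depth 2: {3,5}
5 enters at depth 2; path tau·b

Answer: 2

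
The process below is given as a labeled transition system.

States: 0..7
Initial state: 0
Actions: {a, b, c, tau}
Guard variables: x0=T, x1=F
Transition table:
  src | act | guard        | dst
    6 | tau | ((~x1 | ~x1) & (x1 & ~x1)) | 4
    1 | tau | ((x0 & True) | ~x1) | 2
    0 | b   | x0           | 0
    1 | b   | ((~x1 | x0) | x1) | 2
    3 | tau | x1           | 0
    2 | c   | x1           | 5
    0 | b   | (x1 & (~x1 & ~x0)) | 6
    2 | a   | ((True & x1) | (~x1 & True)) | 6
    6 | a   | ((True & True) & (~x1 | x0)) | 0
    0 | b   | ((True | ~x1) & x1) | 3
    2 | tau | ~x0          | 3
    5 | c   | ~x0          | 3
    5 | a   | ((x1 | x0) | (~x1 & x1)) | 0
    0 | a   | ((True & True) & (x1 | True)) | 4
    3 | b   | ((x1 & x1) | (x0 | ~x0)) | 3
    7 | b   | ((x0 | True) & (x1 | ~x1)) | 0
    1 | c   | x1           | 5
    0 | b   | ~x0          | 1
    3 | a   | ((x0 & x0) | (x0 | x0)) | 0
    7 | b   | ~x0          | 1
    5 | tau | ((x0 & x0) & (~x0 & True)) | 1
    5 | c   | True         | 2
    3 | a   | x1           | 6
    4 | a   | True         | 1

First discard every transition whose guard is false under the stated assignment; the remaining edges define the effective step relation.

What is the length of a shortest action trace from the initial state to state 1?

Answer: 2

Trace:
Breadth-first toward 1:
  Layer 0: {0}
  Layer 1: {4}
  Layer 2: {1}
1 enters at depth 2; path a·a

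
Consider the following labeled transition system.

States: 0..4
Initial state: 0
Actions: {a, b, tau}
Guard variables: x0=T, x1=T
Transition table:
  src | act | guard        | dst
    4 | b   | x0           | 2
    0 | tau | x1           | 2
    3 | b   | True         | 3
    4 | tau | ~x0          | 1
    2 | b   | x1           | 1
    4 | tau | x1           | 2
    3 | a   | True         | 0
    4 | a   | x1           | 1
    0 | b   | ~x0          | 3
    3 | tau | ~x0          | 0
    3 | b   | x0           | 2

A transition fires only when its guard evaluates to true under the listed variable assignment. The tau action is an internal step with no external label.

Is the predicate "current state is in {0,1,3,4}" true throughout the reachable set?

Safe = {0,1,3,4}
Reachable = {0,1,2}
  0: ✓
  1: ✓
  2: ✗ unsafe
reach 2 via tau — violates

Answer: INVARIANT VIOLATED at state 2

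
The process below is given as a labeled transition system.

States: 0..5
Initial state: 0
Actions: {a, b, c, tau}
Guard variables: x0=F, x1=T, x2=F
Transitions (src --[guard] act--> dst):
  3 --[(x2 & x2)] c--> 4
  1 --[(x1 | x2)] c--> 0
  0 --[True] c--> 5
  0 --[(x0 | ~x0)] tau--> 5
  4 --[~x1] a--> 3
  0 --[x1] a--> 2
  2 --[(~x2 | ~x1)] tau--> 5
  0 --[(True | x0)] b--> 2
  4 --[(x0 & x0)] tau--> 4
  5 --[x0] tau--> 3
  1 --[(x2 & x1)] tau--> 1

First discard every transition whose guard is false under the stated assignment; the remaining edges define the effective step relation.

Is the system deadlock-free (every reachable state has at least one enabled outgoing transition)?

Answer: DEADLOCK at state 5

Trace:
Reachable = {0,2,5}
  0: a→2  b→2  c→5  tau→5  [4 exit(s)]
  2: tau→5  [1 exit(s)]
  5: ∅  [STUCK]
Path to 5: c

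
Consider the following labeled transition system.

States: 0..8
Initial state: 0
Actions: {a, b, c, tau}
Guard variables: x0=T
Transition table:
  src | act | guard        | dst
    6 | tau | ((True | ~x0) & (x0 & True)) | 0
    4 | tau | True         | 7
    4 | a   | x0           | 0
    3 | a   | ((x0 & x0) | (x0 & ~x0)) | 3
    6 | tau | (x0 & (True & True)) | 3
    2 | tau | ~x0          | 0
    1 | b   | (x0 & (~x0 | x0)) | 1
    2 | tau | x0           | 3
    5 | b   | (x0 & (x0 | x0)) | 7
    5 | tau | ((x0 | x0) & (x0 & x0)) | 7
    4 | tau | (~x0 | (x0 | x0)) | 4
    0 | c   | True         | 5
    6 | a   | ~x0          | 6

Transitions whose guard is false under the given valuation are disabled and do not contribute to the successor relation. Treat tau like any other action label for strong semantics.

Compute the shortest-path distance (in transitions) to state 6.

BFS to 6:
  L0 = {0}
  L1 = {5}
  L2 = {7}
6 never appears.

Answer: UNREACHABLE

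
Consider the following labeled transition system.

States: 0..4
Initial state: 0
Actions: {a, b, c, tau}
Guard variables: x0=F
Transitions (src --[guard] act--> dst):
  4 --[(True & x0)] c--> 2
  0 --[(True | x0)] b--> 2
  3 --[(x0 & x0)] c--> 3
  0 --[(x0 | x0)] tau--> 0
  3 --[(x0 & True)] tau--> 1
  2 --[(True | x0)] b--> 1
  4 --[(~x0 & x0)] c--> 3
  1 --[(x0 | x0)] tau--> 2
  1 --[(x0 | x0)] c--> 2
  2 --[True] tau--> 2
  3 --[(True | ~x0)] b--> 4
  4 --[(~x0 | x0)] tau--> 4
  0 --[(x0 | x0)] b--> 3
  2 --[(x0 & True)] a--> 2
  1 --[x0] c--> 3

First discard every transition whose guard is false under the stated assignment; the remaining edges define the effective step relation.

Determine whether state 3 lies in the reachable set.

Answer: UNREACHABLE

Trace:
Guard filter leaves 5 enabled edge(s).
depth 0: {0}
depth 1: {2}  now seen {0,2}
depth 2: {1}  now seen {0,1,2}
Reachable = {0,1,2}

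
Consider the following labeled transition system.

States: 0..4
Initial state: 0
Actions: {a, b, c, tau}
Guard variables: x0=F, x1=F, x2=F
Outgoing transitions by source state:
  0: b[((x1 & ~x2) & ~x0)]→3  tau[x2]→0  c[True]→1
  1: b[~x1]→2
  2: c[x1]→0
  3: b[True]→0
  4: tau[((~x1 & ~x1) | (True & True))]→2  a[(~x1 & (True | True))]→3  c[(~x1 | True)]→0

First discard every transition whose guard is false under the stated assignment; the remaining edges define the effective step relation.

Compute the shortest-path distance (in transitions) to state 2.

Breadth-first toward 2:
  L0 = {0}
  L1 = {1}
  L2 = {2}
depth(2)=2, e.g. c·b

Answer: 2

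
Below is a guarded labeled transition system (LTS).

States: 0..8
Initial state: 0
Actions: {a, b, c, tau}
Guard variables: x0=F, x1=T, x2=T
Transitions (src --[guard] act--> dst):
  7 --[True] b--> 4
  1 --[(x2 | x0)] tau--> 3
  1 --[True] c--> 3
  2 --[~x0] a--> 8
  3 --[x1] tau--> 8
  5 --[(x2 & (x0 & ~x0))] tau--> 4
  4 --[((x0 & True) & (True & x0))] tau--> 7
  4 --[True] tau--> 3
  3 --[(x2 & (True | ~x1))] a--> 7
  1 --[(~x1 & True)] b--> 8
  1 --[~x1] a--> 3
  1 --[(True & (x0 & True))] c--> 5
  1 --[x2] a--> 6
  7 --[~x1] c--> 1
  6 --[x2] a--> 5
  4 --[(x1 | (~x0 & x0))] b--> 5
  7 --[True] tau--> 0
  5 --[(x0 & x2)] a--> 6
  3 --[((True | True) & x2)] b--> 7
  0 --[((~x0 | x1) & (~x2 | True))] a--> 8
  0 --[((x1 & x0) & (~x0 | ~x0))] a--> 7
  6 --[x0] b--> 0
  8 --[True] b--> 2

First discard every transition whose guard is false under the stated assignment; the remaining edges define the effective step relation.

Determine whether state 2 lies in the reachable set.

Answer: REACHABLE

Analysis:
14 transition(s) survive guard evaluation.
depth 0: {0}
depth 1: {8}  now seen {0,8}
depth 2: {2}  now seen {0,2,8}
Reachable = {0,2,8}
witness 2: a·b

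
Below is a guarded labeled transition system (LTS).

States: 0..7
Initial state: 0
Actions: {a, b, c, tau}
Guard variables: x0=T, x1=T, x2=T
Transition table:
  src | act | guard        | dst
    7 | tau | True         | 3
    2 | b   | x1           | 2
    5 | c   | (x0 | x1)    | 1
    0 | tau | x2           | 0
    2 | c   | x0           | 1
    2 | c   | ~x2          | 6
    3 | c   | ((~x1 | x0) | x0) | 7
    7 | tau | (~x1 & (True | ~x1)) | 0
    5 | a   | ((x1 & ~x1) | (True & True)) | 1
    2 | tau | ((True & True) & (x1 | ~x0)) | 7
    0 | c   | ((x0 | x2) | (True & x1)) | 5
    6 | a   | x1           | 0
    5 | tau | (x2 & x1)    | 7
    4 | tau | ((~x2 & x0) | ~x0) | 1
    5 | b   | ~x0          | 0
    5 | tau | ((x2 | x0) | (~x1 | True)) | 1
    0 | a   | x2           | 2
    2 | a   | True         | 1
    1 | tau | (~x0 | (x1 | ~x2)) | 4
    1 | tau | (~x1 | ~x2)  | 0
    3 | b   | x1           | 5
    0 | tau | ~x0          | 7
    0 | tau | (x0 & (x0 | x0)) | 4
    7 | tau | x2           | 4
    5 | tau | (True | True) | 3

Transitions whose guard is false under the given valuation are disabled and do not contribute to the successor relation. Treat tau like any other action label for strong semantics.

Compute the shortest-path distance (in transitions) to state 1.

Answer: 2

Analysis:
BFS to 1:
  Layer 0: {0}
  Layer 1: {2,4,5}
  Layer 2: {1,3,7}
depth(1)=2, e.g. a·a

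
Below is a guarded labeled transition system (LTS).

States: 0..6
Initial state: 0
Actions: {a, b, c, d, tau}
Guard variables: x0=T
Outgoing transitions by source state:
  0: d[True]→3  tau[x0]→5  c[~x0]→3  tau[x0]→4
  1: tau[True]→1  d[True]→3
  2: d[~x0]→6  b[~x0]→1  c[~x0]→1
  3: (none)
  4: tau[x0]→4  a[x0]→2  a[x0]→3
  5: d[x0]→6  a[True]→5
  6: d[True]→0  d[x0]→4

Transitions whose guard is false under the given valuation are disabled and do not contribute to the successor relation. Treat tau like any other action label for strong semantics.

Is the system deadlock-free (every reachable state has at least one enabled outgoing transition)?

Answer: DEADLOCK at state 2

Working:
Reachable = {0,2,3,4,5,6}
  0: d→3  tau→4  tau→5  [3 out]
  2: ∅  [no exit]
  3: ∅  [no exit]
  4: a→2  a→3  tau→4  [3 out]
  5: a→5  d→6  [2 out]
  6: d→0  d→4  [2 out]
witness 2: tau·a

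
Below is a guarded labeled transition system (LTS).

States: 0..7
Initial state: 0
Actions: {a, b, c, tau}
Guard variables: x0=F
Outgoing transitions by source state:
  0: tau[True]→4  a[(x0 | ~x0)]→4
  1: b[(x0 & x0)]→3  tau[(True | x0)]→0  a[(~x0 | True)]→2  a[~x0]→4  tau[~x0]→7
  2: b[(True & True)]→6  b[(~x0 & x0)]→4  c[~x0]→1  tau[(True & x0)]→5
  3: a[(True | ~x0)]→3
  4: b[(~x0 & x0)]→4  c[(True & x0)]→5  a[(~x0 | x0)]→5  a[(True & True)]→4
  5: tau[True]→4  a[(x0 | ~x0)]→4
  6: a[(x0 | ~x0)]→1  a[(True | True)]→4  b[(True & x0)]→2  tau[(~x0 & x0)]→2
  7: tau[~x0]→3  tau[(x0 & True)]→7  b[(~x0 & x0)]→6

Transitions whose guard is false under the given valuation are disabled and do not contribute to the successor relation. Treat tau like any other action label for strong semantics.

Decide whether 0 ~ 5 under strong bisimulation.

Answer: BISIMILAR

Analysis:
Compute ~ classes (split until stable):
  P[0] = {{0,1,2,3,4,5,6,7}}
  P[1] = {{0,1,5},{2},{3,4,6},{7}}
  P[2] = {{0,5},{1},{2},{3},{4,6},{7}}
  P[3] = {{0,5},{1},{2},{3},{4},{6},{7}}
7 equivalence class(es) (converged in 4)
0∈{0,5}, 5∈{0,5}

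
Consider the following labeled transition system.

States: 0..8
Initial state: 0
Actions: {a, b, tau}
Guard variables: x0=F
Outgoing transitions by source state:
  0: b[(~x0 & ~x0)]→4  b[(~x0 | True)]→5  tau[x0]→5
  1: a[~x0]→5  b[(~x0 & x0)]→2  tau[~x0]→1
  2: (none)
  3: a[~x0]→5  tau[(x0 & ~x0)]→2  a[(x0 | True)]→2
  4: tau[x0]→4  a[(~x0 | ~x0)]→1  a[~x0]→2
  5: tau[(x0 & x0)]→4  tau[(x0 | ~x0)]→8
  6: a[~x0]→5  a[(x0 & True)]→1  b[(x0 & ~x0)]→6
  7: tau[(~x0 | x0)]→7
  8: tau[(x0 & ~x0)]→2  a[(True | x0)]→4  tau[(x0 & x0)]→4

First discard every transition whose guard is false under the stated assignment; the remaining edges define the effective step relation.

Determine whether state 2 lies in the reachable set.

Answer: REACHABLE

Analysis:
After dropping false guards: 12 live edges.
depth 0: {0}
depth 1: {4,5}  total {0,4,5}
depth 2: {1,2,8}  total {0,1,2,4,5,8}
Reach set: {0,1,2,4,5,8}
witness 2: b·a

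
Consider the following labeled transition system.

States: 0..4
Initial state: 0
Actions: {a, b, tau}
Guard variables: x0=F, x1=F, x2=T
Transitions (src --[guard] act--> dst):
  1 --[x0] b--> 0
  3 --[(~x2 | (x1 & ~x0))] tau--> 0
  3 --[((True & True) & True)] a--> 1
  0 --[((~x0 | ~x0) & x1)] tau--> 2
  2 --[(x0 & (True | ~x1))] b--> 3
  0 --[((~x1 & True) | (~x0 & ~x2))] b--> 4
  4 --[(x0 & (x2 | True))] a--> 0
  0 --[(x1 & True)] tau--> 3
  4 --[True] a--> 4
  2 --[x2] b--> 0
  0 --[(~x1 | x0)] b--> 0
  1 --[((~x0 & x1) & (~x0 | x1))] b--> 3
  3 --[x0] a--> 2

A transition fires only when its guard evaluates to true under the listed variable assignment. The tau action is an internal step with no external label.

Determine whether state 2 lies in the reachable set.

Guard filter leaves 5 enabled edge(s).
Layer 0: {0}
Layer 1: {4}  now seen {0,4}
R = {0,4}

Answer: UNREACHABLE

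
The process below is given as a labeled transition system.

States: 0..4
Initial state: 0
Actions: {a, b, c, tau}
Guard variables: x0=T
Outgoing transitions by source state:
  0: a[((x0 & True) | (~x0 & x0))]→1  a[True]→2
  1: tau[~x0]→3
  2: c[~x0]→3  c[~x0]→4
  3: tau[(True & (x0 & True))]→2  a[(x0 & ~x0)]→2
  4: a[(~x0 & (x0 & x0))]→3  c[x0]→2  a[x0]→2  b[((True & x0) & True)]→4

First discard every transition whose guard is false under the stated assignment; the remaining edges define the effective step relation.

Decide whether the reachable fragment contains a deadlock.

Answer: DEADLOCK at state 1

Analysis:
Reach set: {0,1,2}
  0: a→1  a→2  [deg 2]
  1: ∅  [STUCK]
  2: ∅  [STUCK]
witness 1: a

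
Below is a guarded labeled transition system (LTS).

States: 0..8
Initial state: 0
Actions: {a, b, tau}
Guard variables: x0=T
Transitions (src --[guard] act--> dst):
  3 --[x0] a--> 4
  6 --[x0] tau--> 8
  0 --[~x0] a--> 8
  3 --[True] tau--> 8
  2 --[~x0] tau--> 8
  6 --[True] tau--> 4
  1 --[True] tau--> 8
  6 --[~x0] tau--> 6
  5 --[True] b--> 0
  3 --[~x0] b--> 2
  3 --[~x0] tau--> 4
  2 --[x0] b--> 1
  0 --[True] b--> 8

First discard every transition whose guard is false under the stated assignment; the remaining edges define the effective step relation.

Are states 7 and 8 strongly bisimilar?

Refine partition for ~:
  round 0: {{0,1,2,3,4,5,6,7,8}}
  round 1: {{0,2,5},{1,6},{3},{4,7,8}}
  round 2: {{0},{1,6},{2},{3},{4,7,8},{5}}
6 equivalence class(es) (converged in 3)
class of 7: {4,7,8}; class of 8: {4,7,8}

Answer: BISIMILAR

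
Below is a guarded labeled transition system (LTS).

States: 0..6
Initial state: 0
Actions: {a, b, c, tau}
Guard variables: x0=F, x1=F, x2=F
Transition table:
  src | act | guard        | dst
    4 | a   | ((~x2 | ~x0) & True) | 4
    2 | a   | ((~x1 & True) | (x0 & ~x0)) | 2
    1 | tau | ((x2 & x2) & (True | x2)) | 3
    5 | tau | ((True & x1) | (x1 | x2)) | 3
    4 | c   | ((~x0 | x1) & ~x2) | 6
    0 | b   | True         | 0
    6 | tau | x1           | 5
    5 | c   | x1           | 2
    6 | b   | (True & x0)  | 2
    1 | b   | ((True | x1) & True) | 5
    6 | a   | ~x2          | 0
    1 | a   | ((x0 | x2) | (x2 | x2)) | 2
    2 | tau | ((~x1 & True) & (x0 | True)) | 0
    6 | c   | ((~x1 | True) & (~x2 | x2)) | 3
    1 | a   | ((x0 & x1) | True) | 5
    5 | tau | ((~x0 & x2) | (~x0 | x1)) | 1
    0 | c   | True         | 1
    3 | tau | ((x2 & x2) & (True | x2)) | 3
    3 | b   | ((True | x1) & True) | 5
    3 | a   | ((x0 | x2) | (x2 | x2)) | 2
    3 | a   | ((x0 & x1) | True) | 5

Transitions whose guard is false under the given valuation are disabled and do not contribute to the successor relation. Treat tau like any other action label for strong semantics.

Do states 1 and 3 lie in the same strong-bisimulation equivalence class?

Compute ~ classes (split until stable):
  P[0] = {{0,1,2,3,4,5,6}}
  P[1] = {{0},{1,3},{2},{4,6},{5}}
  P[2] = {{0},{1,3},{2},{4},{5},{6}}
Fixed point at round 3; 6 class(es).
[1]={1,3}  [3]={1,3}

Answer: BISIMILAR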